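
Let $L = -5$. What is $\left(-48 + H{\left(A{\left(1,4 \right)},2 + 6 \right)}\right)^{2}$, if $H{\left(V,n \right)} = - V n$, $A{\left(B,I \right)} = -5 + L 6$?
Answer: $53824$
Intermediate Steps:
$A{\left(B,I \right)} = -35$ ($A{\left(B,I \right)} = -5 - 30 = -35$)
$H{\left(V,n \right)} = - V n$
$\left(-48 + H{\left(A{\left(1,4 \right)},2 + 6 \right)}\right)^{2} = \left(-48 - - 35 \left(2 + 6\right)\right)^{2} = \left(-48 - \left(-35\right) 8\right)^{2} = \left(-48 + 280\right)^{2} = 232^{2} = 53824$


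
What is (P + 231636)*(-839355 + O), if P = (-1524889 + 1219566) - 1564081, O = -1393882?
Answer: 3657524095016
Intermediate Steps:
P = -1869404 (P = -305323 - 1564081 = -1869404)
(P + 231636)*(-839355 + O) = (-1869404 + 231636)*(-839355 - 1393882) = -1637768*(-2233237) = 3657524095016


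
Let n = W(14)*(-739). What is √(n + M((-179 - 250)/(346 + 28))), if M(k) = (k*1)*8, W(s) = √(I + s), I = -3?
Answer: √(-2652 - 213571*√11)/17 ≈ 49.6*I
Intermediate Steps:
W(s) = √(-3 + s)
M(k) = 8*k (M(k) = k*8 = 8*k)
n = -739*√11 (n = √(-3 + 14)*(-739) = √11*(-739) = -739*√11 ≈ -2451.0)
√(n + M((-179 - 250)/(346 + 28))) = √(-739*√11 + 8*((-179 - 250)/(346 + 28))) = √(-739*√11 + 8*(-429/374)) = √(-739*√11 + 8*(-429*1/374)) = √(-739*√11 + 8*(-39/34)) = √(-739*√11 - 156/17) = √(-156/17 - 739*√11)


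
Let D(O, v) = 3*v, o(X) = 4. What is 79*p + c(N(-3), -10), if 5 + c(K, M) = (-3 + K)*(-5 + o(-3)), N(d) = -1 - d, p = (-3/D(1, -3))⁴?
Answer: -245/81 ≈ -3.0247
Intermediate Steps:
p = 1/81 (p = (-3/(3*(-3)))⁴ = (-3/(-9))⁴ = (-3*(-⅑))⁴ = (⅓)⁴ = 1/81 ≈ 0.012346)
c(K, M) = -2 - K (c(K, M) = -5 + (-3 + K)*(-5 + 4) = -5 + (-3 + K)*(-1) = -5 + (3 - K) = -2 - K)
79*p + c(N(-3), -10) = 79*(1/81) + (-2 - (-1 - 1*(-3))) = 79/81 + (-2 - (-1 + 3)) = 79/81 + (-2 - 1*2) = 79/81 + (-2 - 2) = 79/81 - 4 = -245/81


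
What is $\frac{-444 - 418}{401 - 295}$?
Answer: $- \frac{431}{53} \approx -8.1321$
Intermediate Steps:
$\frac{-444 - 418}{401 - 295} = - \frac{862}{106} = \left(-862\right) \frac{1}{106} = - \frac{431}{53}$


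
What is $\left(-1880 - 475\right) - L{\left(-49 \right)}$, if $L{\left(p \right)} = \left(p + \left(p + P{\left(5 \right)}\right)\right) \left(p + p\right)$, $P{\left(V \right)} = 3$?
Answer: $-11665$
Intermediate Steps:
$L{\left(p \right)} = 2 p \left(3 + 2 p\right)$ ($L{\left(p \right)} = \left(p + \left(p + 3\right)\right) \left(p + p\right) = \left(p + \left(3 + p\right)\right) 2 p = \left(3 + 2 p\right) 2 p = 2 p \left(3 + 2 p\right)$)
$\left(-1880 - 475\right) - L{\left(-49 \right)} = \left(-1880 - 475\right) - 2 \left(-49\right) \left(3 + 2 \left(-49\right)\right) = -2355 - 2 \left(-49\right) \left(3 - 98\right) = -2355 - 2 \left(-49\right) \left(-95\right) = -2355 - 9310 = -11665$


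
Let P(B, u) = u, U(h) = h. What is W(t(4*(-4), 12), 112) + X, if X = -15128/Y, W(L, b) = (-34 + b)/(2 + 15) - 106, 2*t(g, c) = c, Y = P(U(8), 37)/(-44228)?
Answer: 11374316340/629 ≈ 1.8083e+7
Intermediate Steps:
Y = -37/44228 (Y = 37/(-44228) = 37*(-1/44228) = -37/44228 ≈ -0.00083657)
t(g, c) = c/2
W(L, b) = -108 + b/17 (W(L, b) = (-34 + b)/17 - 106 = (-34 + b)*(1/17) - 106 = (-2 + b/17) - 106 = -108 + b/17)
X = 669081184/37 (X = -15128/(-37/44228) = -15128*(-44228/37) = 669081184/37 ≈ 1.8083e+7)
W(t(4*(-4), 12), 112) + X = (-108 + (1/17)*112) + 669081184/37 = (-108 + 112/17) + 669081184/37 = -1724/17 + 669081184/37 = 11374316340/629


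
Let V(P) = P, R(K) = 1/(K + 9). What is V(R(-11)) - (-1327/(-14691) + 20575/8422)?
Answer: -187653560/61863801 ≈ -3.0333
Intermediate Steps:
R(K) = 1/(9 + K)
V(R(-11)) - (-1327/(-14691) + 20575/8422) = 1/(9 - 11) - (-1327/(-14691) + 20575/8422) = 1/(-2) - (-1327*(-1/14691) + 20575*(1/8422)) = -½ - (1327/14691 + 20575/8422) = -½ - 1*313443319/123727602 = -½ - 313443319/123727602 = -187653560/61863801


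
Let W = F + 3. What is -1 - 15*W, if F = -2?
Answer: -16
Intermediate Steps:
W = 1 (W = -2 + 3 = 1)
-1 - 15*W = -1 - 15*1 = -1 - 15 = -16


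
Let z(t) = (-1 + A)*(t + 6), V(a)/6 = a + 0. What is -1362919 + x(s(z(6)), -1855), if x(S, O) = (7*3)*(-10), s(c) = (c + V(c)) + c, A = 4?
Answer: -1363129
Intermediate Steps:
V(a) = 6*a (V(a) = 6*(a + 0) = 6*a)
z(t) = 18 + 3*t (z(t) = (-1 + 4)*(t + 6) = 3*(6 + t) = 18 + 3*t)
s(c) = 8*c (s(c) = (c + 6*c) + c = 7*c + c = 8*c)
x(S, O) = -210 (x(S, O) = 21*(-10) = -210)
-1362919 + x(s(z(6)), -1855) = -1362919 - 210 = -1363129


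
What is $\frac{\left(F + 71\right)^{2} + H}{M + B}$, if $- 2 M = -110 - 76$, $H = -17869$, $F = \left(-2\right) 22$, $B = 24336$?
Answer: $- \frac{17140}{24429} \approx -0.70162$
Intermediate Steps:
$F = -44$
$M = 93$ ($M = - \frac{-110 - 76}{2} = \left(- \frac{1}{2}\right) \left(-186\right) = 93$)
$\frac{\left(F + 71\right)^{2} + H}{M + B} = \frac{\left(-44 + 71\right)^{2} - 17869}{93 + 24336} = \frac{27^{2} - 17869}{24429} = \left(729 - 17869\right) \frac{1}{24429} = \left(-17140\right) \frac{1}{24429} = - \frac{17140}{24429}$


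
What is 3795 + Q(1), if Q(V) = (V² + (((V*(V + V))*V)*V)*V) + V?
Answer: 3799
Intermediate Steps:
Q(V) = V + V² + 2*V⁵ (Q(V) = (V² + (((V*(2*V))*V)*V)*V) + V = (V² + (((2*V²)*V)*V)*V) + V = (V² + ((2*V³)*V)*V) + V = (V² + (2*V⁴)*V) + V = (V² + 2*V⁵) + V = V + V² + 2*V⁵)
3795 + Q(1) = 3795 + 1*(1 + 1 + 2*1⁴) = 3795 + 1*(1 + 1 + 2*1) = 3795 + 1*(1 + 1 + 2) = 3795 + 1*4 = 3795 + 4 = 3799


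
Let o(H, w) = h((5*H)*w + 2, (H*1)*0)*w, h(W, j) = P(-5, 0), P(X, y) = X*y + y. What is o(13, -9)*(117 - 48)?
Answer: 0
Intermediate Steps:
P(X, y) = y + X*y
h(W, j) = 0 (h(W, j) = 0*(1 - 5) = 0*(-4) = 0)
o(H, w) = 0 (o(H, w) = 0*w = 0)
o(13, -9)*(117 - 48) = 0*(117 - 48) = 0*69 = 0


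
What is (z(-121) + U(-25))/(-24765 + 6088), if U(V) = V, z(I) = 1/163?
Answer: 4074/3044351 ≈ 0.0013382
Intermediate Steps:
z(I) = 1/163
(z(-121) + U(-25))/(-24765 + 6088) = (1/163 - 25)/(-24765 + 6088) = -4074/163/(-18677) = -4074/163*(-1/18677) = 4074/3044351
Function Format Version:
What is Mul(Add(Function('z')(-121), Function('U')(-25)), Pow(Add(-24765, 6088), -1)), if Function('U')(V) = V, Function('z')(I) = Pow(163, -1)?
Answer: Rational(4074, 3044351) ≈ 0.0013382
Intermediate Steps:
Function('z')(I) = Rational(1, 163)
Mul(Add(Function('z')(-121), Function('U')(-25)), Pow(Add(-24765, 6088), -1)) = Mul(Add(Rational(1, 163), -25), Pow(Add(-24765, 6088), -1)) = Mul(Rational(-4074, 163), Pow(-18677, -1)) = Mul(Rational(-4074, 163), Rational(-1, 18677)) = Rational(4074, 3044351)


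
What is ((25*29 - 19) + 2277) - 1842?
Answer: 1141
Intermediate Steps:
((25*29 - 19) + 2277) - 1842 = ((725 - 19) + 2277) - 1842 = (706 + 2277) - 1842 = 2983 - 1842 = 1141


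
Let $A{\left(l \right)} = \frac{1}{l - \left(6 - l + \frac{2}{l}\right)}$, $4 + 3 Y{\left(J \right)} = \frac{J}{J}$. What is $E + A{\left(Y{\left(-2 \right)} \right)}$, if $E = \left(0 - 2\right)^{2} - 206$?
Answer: $- \frac{1213}{6} \approx -202.17$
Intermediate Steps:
$Y{\left(J \right)} = -1$ ($Y{\left(J \right)} = - \frac{4}{3} + \frac{J \frac{1}{J}}{3} = - \frac{4}{3} + \frac{1}{3} \cdot 1 = - \frac{4}{3} + \frac{1}{3} = -1$)
$E = -202$ ($E = \left(-2\right)^{2} - 206 = 4 - 206 = -202$)
$A{\left(l \right)} = \frac{1}{-6 - \frac{2}{l} + 2 l}$ ($A{\left(l \right)} = \frac{1}{l - \left(6 - l + \frac{2}{l}\right)} = \frac{1}{-6 - \frac{2}{l} + 2 l}$)
$E + A{\left(Y{\left(-2 \right)} \right)} = -202 + \frac{1}{2} \left(-1\right) \frac{1}{-1 + \left(-1\right)^{2} - -3} = -202 + \frac{1}{2} \left(-1\right) \frac{1}{-1 + 1 + 3} = -202 + \frac{1}{2} \left(-1\right) \frac{1}{3} = -202 - \frac{1}{6} = - \frac{1213}{6}$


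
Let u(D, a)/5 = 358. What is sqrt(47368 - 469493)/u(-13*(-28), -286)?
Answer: I*sqrt(16885)/358 ≈ 0.36297*I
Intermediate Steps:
u(D, a) = 1790 (u(D, a) = 5*358 = 1790)
sqrt(47368 - 469493)/u(-13*(-28), -286) = sqrt(47368 - 469493)/1790 = sqrt(-422125)*(1/1790) = (5*I*sqrt(16885))*(1/1790) = I*sqrt(16885)/358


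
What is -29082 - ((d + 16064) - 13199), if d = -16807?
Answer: -15140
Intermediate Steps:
-29082 - ((d + 16064) - 13199) = -29082 - ((-16807 + 16064) - 13199) = -29082 - (-743 - 13199) = -29082 - 1*(-13942) = -29082 + 13942 = -15140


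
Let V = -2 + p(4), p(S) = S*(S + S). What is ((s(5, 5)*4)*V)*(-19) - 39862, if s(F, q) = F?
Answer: -51262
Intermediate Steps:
p(S) = 2*S**2 (p(S) = S*(2*S) = 2*S**2)
V = 30 (V = -2 + 2*4**2 = -2 + 2*16 = -2 + 32 = 30)
((s(5, 5)*4)*V)*(-19) - 39862 = ((5*4)*30)*(-19) - 39862 = (20*30)*(-19) - 39862 = 600*(-19) - 39862 = -11400 - 39862 = -51262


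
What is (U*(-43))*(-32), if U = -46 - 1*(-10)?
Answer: -49536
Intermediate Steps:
U = -36 (U = -46 + 10 = -36)
(U*(-43))*(-32) = -36*(-43)*(-32) = 1548*(-32) = -49536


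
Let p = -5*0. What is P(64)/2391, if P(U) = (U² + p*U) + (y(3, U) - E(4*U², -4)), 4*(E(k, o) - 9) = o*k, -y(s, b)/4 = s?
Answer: 20459/2391 ≈ 8.5567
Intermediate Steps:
y(s, b) = -4*s
E(k, o) = 9 + k*o/4 (E(k, o) = 9 + (o*k)/4 = 9 + (k*o)/4 = 9 + k*o/4)
p = 0
P(U) = -21 + 5*U² (P(U) = (U² + 0*U) + (-4*3 - (9 + (¼)*(4*U²)*(-4))) = (U² + 0) + (-12 - (9 - 4*U²)) = U² + (-12 + (-9 + 4*U²)) = U² + (-21 + 4*U²) = -21 + 5*U²)
P(64)/2391 = (-21 + 5*64²)/2391 = (-21 + 5*4096)*(1/2391) = (-21 + 20480)*(1/2391) = 20459*(1/2391) = 20459/2391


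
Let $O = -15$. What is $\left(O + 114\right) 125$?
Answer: $12375$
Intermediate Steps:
$\left(O + 114\right) 125 = \left(-15 + 114\right) 125 = 99 \cdot 125 = 12375$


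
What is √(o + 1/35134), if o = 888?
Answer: √1096145420062/35134 ≈ 29.799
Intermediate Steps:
√(o + 1/35134) = √(888 + 1/35134) = √(31198993/35134) = √1096145420062/35134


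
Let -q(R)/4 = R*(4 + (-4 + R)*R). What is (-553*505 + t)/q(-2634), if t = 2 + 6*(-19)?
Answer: -279377/73209353856 ≈ -3.8161e-6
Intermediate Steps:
q(R) = -4*R*(4 + R*(-4 + R)) (q(R) = -4*R*(4 + (-4 + R)*R) = -4*R*(4 + R*(-4 + R)))
t = -112 (t = 2 - 114 = -112)
(-553*505 + t)/q(-2634) = (-553*505 - 112)/((4*(-2634)*(-4 - 1*(-2634)² + 4*(-2634)))) = (-279265 - 112)/((4*(-2634)*(-4 - 1*6937956 - 10536))) = -279377*(-1/(10536*(-4 - 6937956 - 10536))) = -279377/(4*(-2634)*(-6948496)) = -279377/73209353856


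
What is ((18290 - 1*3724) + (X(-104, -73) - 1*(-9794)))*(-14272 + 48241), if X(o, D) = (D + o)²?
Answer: 1891699641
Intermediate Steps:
((18290 - 1*3724) + (X(-104, -73) - 1*(-9794)))*(-14272 + 48241) = ((18290 - 1*3724) + ((-73 - 104)² - 1*(-9794)))*(-14272 + 48241) = ((18290 - 3724) + ((-177)² + 9794))*33969 = (14566 + (31329 + 9794))*33969 = (14566 + 41123)*33969 = 55689*33969 = 1891699641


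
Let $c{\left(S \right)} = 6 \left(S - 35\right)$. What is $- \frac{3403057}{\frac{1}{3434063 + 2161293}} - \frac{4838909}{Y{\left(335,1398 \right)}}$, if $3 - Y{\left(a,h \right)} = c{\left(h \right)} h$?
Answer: $- \frac{217696331436683473663}{11432841} \approx -1.9041 \cdot 10^{13}$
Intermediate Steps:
$c{\left(S \right)} = -210 + 6 S$ ($c{\left(S \right)} = 6 \left(-35 + S\right) = -210 + 6 S$)
$Y{\left(a,h \right)} = 3 - h \left(-210 + 6 h\right)$ ($Y{\left(a,h \right)} = 3 - \left(-210 + 6 h\right) h = 3 - h \left(-210 + 6 h\right)$)
$- \frac{3403057}{\frac{1}{3434063 + 2161293}} - \frac{4838909}{Y{\left(335,1398 \right)}} = - \frac{3403057}{\frac{1}{3434063 + 2161293}} - \frac{4838909}{3 - 8388 \left(-35 + 1398\right)} = - \frac{3403057}{\frac{1}{5595356}} - \frac{4838909}{3 - 8388 \cdot 1363} = - 3403057 \frac{1}{\frac{1}{5595356}} - \frac{4838909}{3 - 11432844} = \left(-3403057\right) 5595356 - \frac{4838909}{-11432841} = -19041315403292 - - \frac{4838909}{11432841} = -19041315403292 + \frac{4838909}{11432841} = - \frac{217696331436683473663}{11432841}$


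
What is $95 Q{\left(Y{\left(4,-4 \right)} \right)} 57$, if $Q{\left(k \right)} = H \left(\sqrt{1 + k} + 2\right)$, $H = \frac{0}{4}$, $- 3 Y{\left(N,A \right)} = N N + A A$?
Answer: $0$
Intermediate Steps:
$Y{\left(N,A \right)} = - \frac{A^{2}}{3} - \frac{N^{2}}{3}$ ($Y{\left(N,A \right)} = - \frac{N N + A A}{3} = - \frac{N^{2} + A^{2}}{3} = - \frac{A^{2} + N^{2}}{3} = - \frac{A^{2}}{3} - \frac{N^{2}}{3}$)
$H = 0$ ($H = 0 \cdot \frac{1}{4} = 0$)
$Q{\left(k \right)} = 0$ ($Q{\left(k \right)} = 0 \left(\sqrt{1 + k} + 2\right) = 0 \left(2 + \sqrt{1 + k}\right) = 0$)
$95 Q{\left(Y{\left(4,-4 \right)} \right)} 57 = 95 \cdot 0 \cdot 57 = 0 \cdot 57 = 0$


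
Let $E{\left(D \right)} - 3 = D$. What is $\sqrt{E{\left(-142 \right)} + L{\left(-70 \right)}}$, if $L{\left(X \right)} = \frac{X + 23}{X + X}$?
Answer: $\frac{3 i \sqrt{75495}}{70} \approx 11.776 i$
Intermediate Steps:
$L{\left(X \right)} = \frac{23 + X}{2 X}$
$E{\left(D \right)} = 3 + D$
$\sqrt{E{\left(-142 \right)} + L{\left(-70 \right)}} = \sqrt{\left(3 - 142\right) + \frac{23 - 70}{2 \left(-70\right)}} = \sqrt{-139 + \frac{1}{2} \left(- \frac{1}{70}\right) \left(-47\right)} = \sqrt{-139 + \frac{47}{140}} = \sqrt{- \frac{19413}{140}} = \frac{3 i \sqrt{75495}}{70}$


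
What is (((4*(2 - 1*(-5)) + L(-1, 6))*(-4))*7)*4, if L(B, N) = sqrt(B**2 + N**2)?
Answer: -3136 - 112*sqrt(37) ≈ -3817.3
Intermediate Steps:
(((4*(2 - 1*(-5)) + L(-1, 6))*(-4))*7)*4 = (((4*(2 - 1*(-5)) + sqrt((-1)**2 + 6**2))*(-4))*7)*4 = (((4*(2 + 5) + sqrt(1 + 36))*(-4))*7)*4 = (((4*7 + sqrt(37))*(-4))*7)*4 = (((28 + sqrt(37))*(-4))*7)*4 = ((-112 - 4*sqrt(37))*7)*4 = (-784 - 28*sqrt(37))*4 = -3136 - 112*sqrt(37)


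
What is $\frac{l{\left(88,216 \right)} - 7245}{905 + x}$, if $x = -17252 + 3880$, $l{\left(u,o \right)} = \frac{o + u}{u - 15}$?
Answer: $\frac{528581}{910091} \approx 0.5808$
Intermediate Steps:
$l{\left(u,o \right)} = \frac{o + u}{-15 + u}$
$x = -13372$
$\frac{l{\left(88,216 \right)} - 7245}{905 + x} = \frac{\frac{216 + 88}{-15 + 88} - 7245}{905 - 13372} = \frac{\frac{1}{73} \cdot 304 - 7245}{-12467} = \left(\frac{1}{73} \cdot 304 - 7245\right) \left(- \frac{1}{12467}\right) = \left(\frac{304}{73} - 7245\right) \left(- \frac{1}{12467}\right) = \left(- \frac{528581}{73}\right) \left(- \frac{1}{12467}\right) = \frac{528581}{910091}$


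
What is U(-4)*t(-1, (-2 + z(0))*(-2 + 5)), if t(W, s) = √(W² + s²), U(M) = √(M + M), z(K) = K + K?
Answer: 2*I*√74 ≈ 17.205*I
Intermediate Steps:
z(K) = 2*K
U(M) = √2*√M (U(M) = √(2*M) = √2*√M)
U(-4)*t(-1, (-2 + z(0))*(-2 + 5)) = (√2*√(-4))*√((-1)² + ((-2 + 2*0)*(-2 + 5))²) = (√2*(2*I))*√(1 + ((-2 + 0)*3)²) = (2*I*√2)*√(1 + (-2*3)²) = (2*I*√2)*√(1 + (-6)²) = (2*I*√2)*√(1 + 36) = (2*I*√2)*√37 = 2*I*√74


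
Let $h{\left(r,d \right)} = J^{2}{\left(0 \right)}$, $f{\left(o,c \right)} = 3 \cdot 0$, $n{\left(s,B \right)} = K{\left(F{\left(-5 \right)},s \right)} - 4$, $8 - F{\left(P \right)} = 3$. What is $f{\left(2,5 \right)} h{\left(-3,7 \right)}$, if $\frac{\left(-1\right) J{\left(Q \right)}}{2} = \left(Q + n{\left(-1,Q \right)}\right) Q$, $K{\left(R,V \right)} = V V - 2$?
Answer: $0$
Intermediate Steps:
$F{\left(P \right)} = 5$ ($F{\left(P \right)} = 8 - 3 = 5$)
$K{\left(R,V \right)} = -2 + V^{2}$ ($K{\left(R,V \right)} = V^{2} - 2 = -2 + V^{2}$)
$n{\left(s,B \right)} = -6 + s^{2}$ ($n{\left(s,B \right)} = \left(-2 + s^{2}\right) - 4 = -6 + s^{2}$)
$f{\left(o,c \right)} = 0$
$J{\left(Q \right)} = - 2 Q \left(-5 + Q\right)$ ($J{\left(Q \right)} = - 2 \left(Q - \left(6 - \left(-1\right)^{2}\right)\right) Q = - 2 \left(Q + \left(-6 + 1\right)\right) Q = - 2 \left(Q - 5\right) Q = - 2 \left(-5 + Q\right) Q = - 2 Q \left(-5 + Q\right)$)
$h{\left(r,d \right)} = 0$ ($h{\left(r,d \right)} = \left(2 \cdot 0 \left(5 - 0\right)\right)^{2} = \left(2 \cdot 0 \left(5 + 0\right)\right)^{2} = \left(2 \cdot 0 \cdot 5\right)^{2} = 0^{2} = 0$)
$f{\left(2,5 \right)} h{\left(-3,7 \right)} = 0 \cdot 0 = 0$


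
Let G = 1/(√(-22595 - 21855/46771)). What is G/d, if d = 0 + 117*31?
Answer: -I*√494281821146/383305930020 ≈ -1.8342e-6*I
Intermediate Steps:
d = 3627 (d = 0 + 3627 = 3627)
G = -I*√494281821146/105681260 (G = 1/(√(-22595 - 21855*1/46771)) = 1/(√(-22595 - 21855/46771)) = 1/(√(-1056812600/46771)) = 1/(10*I*√494281821146/46771) = -I*√494281821146/105681260 ≈ -0.0066526*I)
G/d = -I*√494281821146/105681260/3627 = -I*√494281821146/105681260*(1/3627) = -I*√494281821146/383305930020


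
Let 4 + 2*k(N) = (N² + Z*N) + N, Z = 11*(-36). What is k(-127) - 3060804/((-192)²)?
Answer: 101566373/3072 ≈ 33062.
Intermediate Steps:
Z = -396
k(N) = -2 + N²/2 - 395*N/2 (k(N) = -2 + ((N² - 396*N) + N)/2 = -2 + (N² - 395*N)/2 = -2 + (N²/2 - 395*N/2) = -2 + N²/2 - 395*N/2)
k(-127) - 3060804/((-192)²) = (-2 + (½)*(-127)² - 395/2*(-127)) - 3060804/((-192)²) = (-2 + (½)*16129 + 50165/2) - 3060804/36864 = (-2 + 16129/2 + 50165/2) - 3060804*1/36864 = 33145 - 255067/3072 = 101566373/3072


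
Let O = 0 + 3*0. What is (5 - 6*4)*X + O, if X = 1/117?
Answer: -19/117 ≈ -0.16239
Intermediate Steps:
O = 0 (O = 0 + 0 = 0)
X = 1/117 ≈ 0.0085470
(5 - 6*4)*X + O = (5 - 6*4)*(1/117) + 0 = (5 - 24)*(1/117) + 0 = -19*1/117 + 0 = -19/117 + 0 = -19/117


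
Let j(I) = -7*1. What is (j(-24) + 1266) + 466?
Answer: 1725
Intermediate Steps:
j(I) = -7
(j(-24) + 1266) + 466 = (-7 + 1266) + 466 = 1259 + 466 = 1725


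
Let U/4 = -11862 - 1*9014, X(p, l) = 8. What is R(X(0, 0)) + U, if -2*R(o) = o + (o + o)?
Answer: -83516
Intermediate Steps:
R(o) = -3*o/2 (R(o) = -(o + (o + o))/2 = -(o + 2*o)/2 = -3*o/2)
U = -83504 (U = 4*(-11862 - 1*9014) = 4*(-11862 - 9014) = 4*(-20876) = -83504)
R(X(0, 0)) + U = -3/2*8 - 83504 = -12 - 83504 = -83516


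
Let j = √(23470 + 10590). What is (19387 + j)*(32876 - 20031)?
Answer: 249026015 + 25690*√8515 ≈ 2.5140e+8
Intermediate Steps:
j = 2*√8515 (j = √34060 = 2*√8515 ≈ 184.55)
(19387 + j)*(32876 - 20031) = (19387 + 2*√8515)*(32876 - 20031) = (19387 + 2*√8515)*12845 = 249026015 + 25690*√8515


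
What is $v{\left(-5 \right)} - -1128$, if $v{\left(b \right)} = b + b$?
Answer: $1118$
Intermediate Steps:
$v{\left(b \right)} = 2 b$
$v{\left(-5 \right)} - -1128 = 2 \left(-5\right) - -1128 = -10 + 1128 = 1118$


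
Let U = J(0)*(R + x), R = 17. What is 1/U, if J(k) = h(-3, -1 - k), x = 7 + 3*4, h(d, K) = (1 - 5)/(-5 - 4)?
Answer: 1/16 ≈ 0.062500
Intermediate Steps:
h(d, K) = 4/9 (h(d, K) = -4/(-9) = -4*(-⅑) = 4/9)
x = 19 (x = 7 + 12 = 19)
J(k) = 4/9
U = 16 (U = 4*(17 + 19)/9 = (4/9)*36 = 16)
1/U = 1/16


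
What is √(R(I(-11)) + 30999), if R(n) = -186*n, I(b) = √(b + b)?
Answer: √(30999 - 186*I*√22) ≈ 176.08 - 2.477*I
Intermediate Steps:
I(b) = √2*√b (I(b) = √(2*b) = √2*√b)
√(R(I(-11)) + 30999) = √(-186*√2*√(-11) + 30999) = √(-186*√2*I*√11 + 30999) = √(-186*I*√22 + 30999) = √(30999 - 186*I*√22)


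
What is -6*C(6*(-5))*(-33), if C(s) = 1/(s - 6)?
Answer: -11/2 ≈ -5.5000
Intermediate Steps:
C(s) = 1/(-6 + s)
-6*C(6*(-5))*(-33) = -6/(-6 + 6*(-5))*(-33) = -6/(-6 - 30)*(-33) = -6/(-36)*(-33) = -6*(-1/36)*(-33) = (1/6)*(-33) = -11/2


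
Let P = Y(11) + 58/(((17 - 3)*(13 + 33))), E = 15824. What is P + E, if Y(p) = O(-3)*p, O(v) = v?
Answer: 5084731/322 ≈ 15791.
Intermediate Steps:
Y(p) = -3*p
P = -10597/322 (P = -3*11 + 58/(((17 - 3)*(13 + 33))) = -33 + 58/((14*46)) = -33 + 58/644 = -33 + 58*(1/644) = -33 + 29/322 = -10597/322 ≈ -32.910)
P + E = -10597/322 + 15824 = 5084731/322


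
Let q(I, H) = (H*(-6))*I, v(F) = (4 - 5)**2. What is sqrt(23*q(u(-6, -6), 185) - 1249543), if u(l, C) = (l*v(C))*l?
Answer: I*sqrt(2168623) ≈ 1472.6*I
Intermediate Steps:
v(F) = 1 (v(F) = (-1)**2 = 1)
u(l, C) = l**2 (u(l, C) = (l*1)*l = l*l = l**2)
q(I, H) = -6*H*I (q(I, H) = (-6*H)*I = -6*H*I)
sqrt(23*q(u(-6, -6), 185) - 1249543) = sqrt(23*(-6*185*(-6)**2) - 1249543) = sqrt(23*(-6*185*36) - 1249543) = sqrt(23*(-39960) - 1249543) = sqrt(-919080 - 1249543) = sqrt(-2168623) = I*sqrt(2168623)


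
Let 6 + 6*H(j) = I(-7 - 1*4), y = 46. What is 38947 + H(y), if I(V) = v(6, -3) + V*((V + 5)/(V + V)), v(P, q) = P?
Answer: 77893/2 ≈ 38947.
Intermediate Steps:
I(V) = 17/2 + V/2 (I(V) = 6 + V*((V + 5)/(V + V)) = 6 + V*((5 + V)/((2*V))) = 6 + V*((5 + V)*(1/(2*V))) = 6 + V*((5 + V)/(2*V)) = 6 + (5/2 + V/2) = 17/2 + V/2)
H(j) = -½ (H(j) = -1 + (17/2 + (-7 - 1*4)/2)/6 = -1 + (17/2 + (-7 - 4)/2)/6 = -1 + (17/2 + (½)*(-11))/6 = -1 + (17/2 - 11/2)/6 = -1 + (⅙)*3 = -1 + ½ = -½)
38947 + H(y) = 38947 - ½ = 77893/2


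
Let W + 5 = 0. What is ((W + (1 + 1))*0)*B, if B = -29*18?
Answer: 0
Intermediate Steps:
W = -5 (W = -5 + 0 = -5)
B = -522
((W + (1 + 1))*0)*B = ((-5 + (1 + 1))*0)*(-522) = ((-5 + 2)*0)*(-522) = -3*0*(-522) = 0*(-522) = 0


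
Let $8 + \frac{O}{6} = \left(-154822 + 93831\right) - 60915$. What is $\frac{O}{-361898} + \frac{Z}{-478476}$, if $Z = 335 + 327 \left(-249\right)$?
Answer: $\frac{47417890426}{21644938431} \approx 2.1907$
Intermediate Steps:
$Z = -81088$ ($Z = 335 - 81423 = -81088$)
$O = -731484$ ($O = -48 + 6 \left(\left(-154822 + 93831\right) - 60915\right) = -48 + 6 \left(-60991 - 60915\right) = -48 + 6 \left(-121906\right) = -48 - 731436 = -731484$)
$\frac{O}{-361898} + \frac{Z}{-478476} = - \frac{731484}{-361898} - \frac{81088}{-478476} = \left(-731484\right) \left(- \frac{1}{361898}\right) - - \frac{20272}{119619} = \frac{365742}{180949} + \frac{20272}{119619} = \frac{47417890426}{21644938431}$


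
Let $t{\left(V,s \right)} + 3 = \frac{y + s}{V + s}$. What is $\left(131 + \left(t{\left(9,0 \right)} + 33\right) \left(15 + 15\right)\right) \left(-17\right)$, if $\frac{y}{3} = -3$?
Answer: $-17017$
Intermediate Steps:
$y = -9$ ($y = 3 \left(-3\right) = -9$)
$t{\left(V,s \right)} = -3 + \frac{-9 + s}{V + s}$
$\left(131 + \left(t{\left(9,0 \right)} + 33\right) \left(15 + 15\right)\right) \left(-17\right) = \left(131 + \left(\frac{-9 - 27 - 0}{9 + 0} + 33\right) \left(15 + 15\right)\right) \left(-17\right) = \left(131 + \left(\frac{-9 - 27 + 0}{9} + 33\right) 30\right) \left(-17\right) = \left(131 + \left(\frac{1}{9} \left(-36\right) + 33\right) 30\right) \left(-17\right) = \left(131 + \left(-4 + 33\right) 30\right) \left(-17\right) = \left(131 + 29 \cdot 30\right) \left(-17\right) = \left(131 + 870\right) \left(-17\right) = 1001 \left(-17\right) = -17017$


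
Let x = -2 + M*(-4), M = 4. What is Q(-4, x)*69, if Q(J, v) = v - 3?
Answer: -1449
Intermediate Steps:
x = -18 (x = -2 + 4*(-4) = -2 - 16 = -18)
Q(J, v) = -3 + v
Q(-4, x)*69 = (-3 - 18)*69 = -21*69 = -1449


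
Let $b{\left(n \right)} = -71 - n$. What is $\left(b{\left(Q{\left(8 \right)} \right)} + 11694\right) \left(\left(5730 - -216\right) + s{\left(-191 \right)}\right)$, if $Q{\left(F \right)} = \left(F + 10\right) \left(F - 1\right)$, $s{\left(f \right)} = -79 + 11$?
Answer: $67579366$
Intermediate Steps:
$s{\left(f \right)} = -68$
$Q{\left(F \right)} = \left(-1 + F\right) \left(10 + F\right)$ ($Q{\left(F \right)} = \left(10 + F\right) \left(-1 + F\right) = \left(-1 + F\right) \left(10 + F\right)$)
$\left(b{\left(Q{\left(8 \right)} \right)} + 11694\right) \left(\left(5730 - -216\right) + s{\left(-191 \right)}\right) = \left(\left(-71 - \left(-10 + 8^{2} + 9 \cdot 8\right)\right) + 11694\right) \left(\left(5730 - -216\right) - 68\right) = \left(\left(-71 - \left(-10 + 64 + 72\right)\right) + 11694\right) \left(\left(5730 + 216\right) - 68\right) = \left(\left(-71 - 126\right) + 11694\right) \left(5946 - 68\right) = \left(\left(-71 - 126\right) + 11694\right) 5878 = \left(-197 + 11694\right) 5878 = 11497 \cdot 5878 = 67579366$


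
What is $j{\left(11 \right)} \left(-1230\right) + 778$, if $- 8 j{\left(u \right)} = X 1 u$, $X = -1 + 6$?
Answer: $\frac{36937}{4} \approx 9234.3$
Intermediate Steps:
$X = 5$
$j{\left(u \right)} = - \frac{5 u}{8}$ ($j{\left(u \right)} = - \frac{5 \cdot 1 u}{8} = - \frac{5 u}{8}$)
$j{\left(11 \right)} \left(-1230\right) + 778 = \left(- \frac{5}{8}\right) 11 \left(-1230\right) + 778 = \left(- \frac{55}{8}\right) \left(-1230\right) + 778 = \frac{33825}{4} + 778 = \frac{36937}{4}$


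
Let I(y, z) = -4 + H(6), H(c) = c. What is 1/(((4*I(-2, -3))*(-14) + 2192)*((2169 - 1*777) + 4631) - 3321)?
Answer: 1/12524519 ≈ 7.9843e-8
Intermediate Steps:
I(y, z) = 2 (I(y, z) = -4 + 6 = 2)
1/(((4*I(-2, -3))*(-14) + 2192)*((2169 - 1*777) + 4631) - 3321) = 1/(((4*2)*(-14) + 2192)*((2169 - 1*777) + 4631) - 3321) = 1/((8*(-14) + 2192)*((2169 - 777) + 4631) - 3321) = 1/((-112 + 2192)*(1392 + 4631) - 3321) = 1/(2080*6023 - 3321) = 1/(12527840 - 3321) = 1/12524519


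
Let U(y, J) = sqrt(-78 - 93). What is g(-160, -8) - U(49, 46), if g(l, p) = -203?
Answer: -203 - 3*I*sqrt(19) ≈ -203.0 - 13.077*I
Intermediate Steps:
U(y, J) = 3*I*sqrt(19) (U(y, J) = sqrt(-171) = 3*I*sqrt(19))
g(-160, -8) - U(49, 46) = -203 - 3*I*sqrt(19)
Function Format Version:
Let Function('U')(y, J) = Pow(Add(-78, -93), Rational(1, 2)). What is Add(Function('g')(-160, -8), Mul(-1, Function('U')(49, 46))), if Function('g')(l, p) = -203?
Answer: Add(-203, Mul(-3, I, Pow(19, Rational(1, 2)))) ≈ Add(-203.00, Mul(-13.077, I))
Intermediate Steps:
Function('U')(y, J) = Mul(3, I, Pow(19, Rational(1, 2))) (Function('U')(y, J) = Pow(-171, Rational(1, 2)) = Mul(3, I, Pow(19, Rational(1, 2))))
Add(Function('g')(-160, -8), Mul(-1, Function('U')(49, 46))) = Add(-203, Mul(-1, Mul(3, I, Pow(19, Rational(1, 2))))) = Add(-203, Mul(-3, I, Pow(19, Rational(1, 2))))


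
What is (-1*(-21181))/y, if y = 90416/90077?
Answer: 1907920937/90416 ≈ 21102.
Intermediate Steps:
y = 90416/90077 (y = 90416*(1/90077) = 90416/90077 ≈ 1.0038)
(-1*(-21181))/y = (-1*(-21181))/(90416/90077) = 21181*(90077/90416) = 1907920937/90416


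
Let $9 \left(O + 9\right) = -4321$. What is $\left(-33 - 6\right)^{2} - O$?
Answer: $\frac{18091}{9} \approx 2010.1$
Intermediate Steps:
$O = - \frac{4402}{9}$ ($O = -9 + \frac{1}{9} \left(-4321\right) = -9 - \frac{4321}{9} = - \frac{4402}{9} \approx -489.11$)
$\left(-33 - 6\right)^{2} - O = \left(-33 - 6\right)^{2} - - \frac{4402}{9} = \left(-39\right)^{2} + \frac{4402}{9} = 1521 + \frac{4402}{9} = \frac{18091}{9}$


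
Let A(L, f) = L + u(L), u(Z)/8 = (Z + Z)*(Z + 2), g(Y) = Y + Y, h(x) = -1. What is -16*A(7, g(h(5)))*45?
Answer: -730800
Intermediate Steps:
g(Y) = 2*Y
u(Z) = 16*Z*(2 + Z) (u(Z) = 8*((Z + Z)*(Z + 2)) = 8*((2*Z)*(2 + Z)) = 8*(2*Z*(2 + Z)) = 16*Z*(2 + Z))
A(L, f) = L + 16*L*(2 + L)
-16*A(7, g(h(5)))*45 = -112*(33 + 16*7)*45 = -112*(33 + 112)*45 = -112*145*45 = -16*1015*45 = -16240*45 = -730800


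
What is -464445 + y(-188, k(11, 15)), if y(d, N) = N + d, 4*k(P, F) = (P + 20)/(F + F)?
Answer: -55755929/120 ≈ -4.6463e+5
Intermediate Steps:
k(P, F) = (20 + P)/(8*F) (k(P, F) = ((P + 20)/(F + F))/4 = ((20 + P)/((2*F)))/4 = ((20 + P)*(1/(2*F)))/4 = ((20 + P)/(2*F))/4 = (20 + P)/(8*F))
-464445 + y(-188, k(11, 15)) = -464445 + ((⅛)*(20 + 11)/15 - 188) = -464445 + ((⅛)*(1/15)*31 - 188) = -464445 + (31/120 - 188) = -464445 - 22529/120 = -55755929/120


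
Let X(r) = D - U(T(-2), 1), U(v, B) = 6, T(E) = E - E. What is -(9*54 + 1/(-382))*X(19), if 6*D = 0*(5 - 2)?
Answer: 556953/191 ≈ 2916.0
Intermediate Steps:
T(E) = 0
D = 0 (D = (0*(5 - 2))/6 = (0*3)/6 = (⅙)*0 = 0)
X(r) = -6 (X(r) = 0 - 1*6 = 0 - 6 = -6)
-(9*54 + 1/(-382))*X(19) = -(9*54 + 1/(-382))*(-6) = -(486 - 1/382)*(-6) = -185651*(-6)/382 = -1*(-556953/191) = 556953/191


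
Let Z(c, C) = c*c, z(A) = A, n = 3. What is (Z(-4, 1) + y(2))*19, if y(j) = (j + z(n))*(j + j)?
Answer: 684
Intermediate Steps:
Z(c, C) = c²
y(j) = 2*j*(3 + j) (y(j) = (j + 3)*(j + j) = (3 + j)*(2*j) = 2*j*(3 + j))
(Z(-4, 1) + y(2))*19 = ((-4)² + 2*2*(3 + 2))*19 = (16 + 2*2*5)*19 = (16 + 20)*19 = 36*19 = 684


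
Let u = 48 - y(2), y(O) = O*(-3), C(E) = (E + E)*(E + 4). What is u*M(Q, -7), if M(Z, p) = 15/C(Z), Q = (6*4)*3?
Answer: 45/608 ≈ 0.074013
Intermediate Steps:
C(E) = 2*E*(4 + E) (C(E) = (2*E)*(4 + E) = 2*E*(4 + E))
y(O) = -3*O
Q = 72 (Q = 24*3 = 72)
u = 54 (u = 48 - (-3)*2 = 48 - 1*(-6) = 48 + 6 = 54)
M(Z, p) = 15/(2*Z*(4 + Z)) (M(Z, p) = 15/((2*Z*(4 + Z))) = 15*(1/(2*Z*(4 + Z))) = 15/(2*Z*(4 + Z)))
u*M(Q, -7) = 54*((15/2)/(72*(4 + 72))) = 54*((15/2)*(1/72)/76) = 54*((15/2)*(1/72)*(1/76)) = 54*(5/3648) = 45/608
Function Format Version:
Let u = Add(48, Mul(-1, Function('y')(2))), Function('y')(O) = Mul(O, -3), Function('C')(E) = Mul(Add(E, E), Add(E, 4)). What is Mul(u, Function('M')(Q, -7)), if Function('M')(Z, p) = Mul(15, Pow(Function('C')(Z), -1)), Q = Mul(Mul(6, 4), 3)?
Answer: Rational(45, 608) ≈ 0.074013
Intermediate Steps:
Function('C')(E) = Mul(2, E, Add(4, E)) (Function('C')(E) = Mul(Mul(2, E), Add(4, E)) = Mul(2, E, Add(4, E)))
Function('y')(O) = Mul(-3, O)
Q = 72 (Q = Mul(24, 3) = 72)
u = 54 (u = Add(48, Mul(-1, Mul(-3, 2))) = Add(48, Mul(-1, -6)) = Add(48, 6) = 54)
Function('M')(Z, p) = Mul(Rational(15, 2), Pow(Z, -1), Pow(Add(4, Z), -1)) (Function('M')(Z, p) = Mul(15, Pow(Mul(2, Z, Add(4, Z)), -1)) = Mul(15, Mul(Rational(1, 2), Pow(Z, -1), Pow(Add(4, Z), -1))) = Mul(Rational(15, 2), Pow(Z, -1), Pow(Add(4, Z), -1)))
Mul(u, Function('M')(Q, -7)) = Mul(54, Mul(Rational(15, 2), Pow(72, -1), Pow(Add(4, 72), -1))) = Mul(54, Mul(Rational(15, 2), Rational(1, 72), Pow(76, -1))) = Mul(54, Mul(Rational(15, 2), Rational(1, 72), Rational(1, 76))) = Mul(54, Rational(5, 3648)) = Rational(45, 608)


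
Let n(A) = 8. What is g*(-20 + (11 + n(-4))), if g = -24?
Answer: 24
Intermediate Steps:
g*(-20 + (11 + n(-4))) = -24*(-20 + (11 + 8)) = -24*(-20 + 19) = -24*(-1) = 24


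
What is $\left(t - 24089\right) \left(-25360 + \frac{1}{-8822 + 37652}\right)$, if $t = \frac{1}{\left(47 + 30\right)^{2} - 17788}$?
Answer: $\frac{104431312804673074}{170947485} \approx 6.109 \cdot 10^{8}$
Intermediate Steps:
$t = - \frac{1}{11859}$ ($t = \frac{1}{77^{2} - 17788} = \frac{1}{5929 - 17788} = \frac{1}{-11859} = - \frac{1}{11859} \approx -8.4324 \cdot 10^{-5}$)
$\left(t - 24089\right) \left(-25360 + \frac{1}{-8822 + 37652}\right) = \left(- \frac{1}{11859} - 24089\right) \left(-25360 + \frac{1}{-8822 + 37652}\right) = - \frac{285671452 \left(-25360 + \frac{1}{28830}\right)}{11859} = \left(- \frac{285671452}{11859}\right) \left(- \frac{731128799}{28830}\right) = \frac{104431312804673074}{170947485}$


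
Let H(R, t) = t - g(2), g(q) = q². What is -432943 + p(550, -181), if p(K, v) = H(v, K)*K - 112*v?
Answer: -112371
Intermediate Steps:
H(R, t) = -4 + t (H(R, t) = t - 1*2² = t - 1*4 = t - 4 = -4 + t)
p(K, v) = -112*v + K*(-4 + K) (p(K, v) = (-4 + K)*K - 112*v = K*(-4 + K) - 112*v = -112*v + K*(-4 + K))
-432943 + p(550, -181) = -432943 + (-112*(-181) + 550*(-4 + 550)) = -432943 + (20272 + 550*546) = -432943 + (20272 + 300300) = -432943 + 320572 = -112371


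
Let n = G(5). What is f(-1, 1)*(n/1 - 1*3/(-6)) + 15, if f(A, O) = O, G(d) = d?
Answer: 41/2 ≈ 20.500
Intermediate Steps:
n = 5
f(-1, 1)*(n/1 - 1*3/(-6)) + 15 = 1*(5/1 - 1*3/(-6)) + 15 = 1*(5*1 - 3*(-1/6)) + 15 = 1*(5 + 1/2) + 15 = 1*(11/2) + 15 = 11/2 + 15 = 41/2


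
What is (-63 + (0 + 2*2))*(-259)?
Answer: 15281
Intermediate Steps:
(-63 + (0 + 2*2))*(-259) = (-63 + (0 + 4))*(-259) = (-63 + 4)*(-259) = -59*(-259) = 15281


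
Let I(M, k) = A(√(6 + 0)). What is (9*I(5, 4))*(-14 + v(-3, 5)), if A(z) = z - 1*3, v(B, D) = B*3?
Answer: 621 - 207*√6 ≈ 113.96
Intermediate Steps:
v(B, D) = 3*B
A(z) = -3 + z (A(z) = z - 3 = -3 + z)
I(M, k) = -3 + √6 (I(M, k) = -3 + √(6 + 0) = -3 + √6)
(9*I(5, 4))*(-14 + v(-3, 5)) = (9*(-3 + √6))*(-14 + 3*(-3)) = (-27 + 9*√6)*(-14 - 9) = (-27 + 9*√6)*(-23) = 621 - 207*√6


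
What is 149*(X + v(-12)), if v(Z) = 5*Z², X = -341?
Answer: 56471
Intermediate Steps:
149*(X + v(-12)) = 149*(-341 + 5*(-12)²) = 149*(-341 + 5*144) = 149*(-341 + 720) = 149*379 = 56471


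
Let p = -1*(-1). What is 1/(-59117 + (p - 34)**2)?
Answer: -1/58028 ≈ -1.7233e-5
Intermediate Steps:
p = 1
1/(-59117 + (p - 34)**2) = 1/(-59117 + (1 - 34)**2) = 1/(-59117 + (-33)**2) = 1/(-59117 + 1089) = 1/(-58028) = -1/58028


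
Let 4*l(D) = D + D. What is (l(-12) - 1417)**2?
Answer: 2024929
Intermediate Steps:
l(D) = D/2 (l(D) = (D + D)/4 = (2*D)/4 = D/2)
(l(-12) - 1417)**2 = ((1/2)*(-12) - 1417)**2 = (-6 - 1417)**2 = (-1423)**2 = 2024929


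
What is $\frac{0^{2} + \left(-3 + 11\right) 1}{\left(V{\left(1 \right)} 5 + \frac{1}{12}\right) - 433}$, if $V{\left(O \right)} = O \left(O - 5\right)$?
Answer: $- \frac{96}{5435} \approx -0.017663$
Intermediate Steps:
$V{\left(O \right)} = O \left(-5 + O\right)$
$\frac{0^{2} + \left(-3 + 11\right) 1}{\left(V{\left(1 \right)} 5 + \frac{1}{12}\right) - 433} = \frac{0^{2} + \left(-3 + 11\right) 1}{\left(1 \left(-5 + 1\right) 5 + \frac{1}{12}\right) - 433} = \frac{0 + 8 \cdot 1}{\left(1 \left(-4\right) 5 + \frac{1}{12}\right) - 433} = \frac{0 + 8}{\left(\left(-4\right) 5 + \frac{1}{12}\right) - 433} = \frac{8}{\left(-20 + \frac{1}{12}\right) - 433} = \frac{8}{- \frac{239}{12} - 433} = \frac{8}{- \frac{5435}{12}} = 8 \left(- \frac{12}{5435}\right) = - \frac{96}{5435}$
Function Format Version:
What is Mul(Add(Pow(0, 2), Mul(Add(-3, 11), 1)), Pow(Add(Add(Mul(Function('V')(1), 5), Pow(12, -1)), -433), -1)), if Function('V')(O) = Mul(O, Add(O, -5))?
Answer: Rational(-96, 5435) ≈ -0.017663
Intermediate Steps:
Function('V')(O) = Mul(O, Add(-5, O))
Mul(Add(Pow(0, 2), Mul(Add(-3, 11), 1)), Pow(Add(Add(Mul(Function('V')(1), 5), Pow(12, -1)), -433), -1)) = Mul(Add(Pow(0, 2), Mul(Add(-3, 11), 1)), Pow(Add(Add(Mul(Mul(1, Add(-5, 1)), 5), Pow(12, -1)), -433), -1)) = Mul(Add(0, Mul(8, 1)), Pow(Add(Add(Mul(Mul(1, -4), 5), Rational(1, 12)), -433), -1)) = Mul(Add(0, 8), Pow(Add(Add(Mul(-4, 5), Rational(1, 12)), -433), -1)) = Mul(8, Pow(Add(Add(-20, Rational(1, 12)), -433), -1)) = Mul(8, Pow(Add(Rational(-239, 12), -433), -1)) = Mul(8, Pow(Rational(-5435, 12), -1)) = Mul(8, Rational(-12, 5435)) = Rational(-96, 5435)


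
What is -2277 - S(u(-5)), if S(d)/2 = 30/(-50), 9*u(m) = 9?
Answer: -11379/5 ≈ -2275.8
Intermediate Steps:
u(m) = 1 (u(m) = (⅑)*9 = 1)
S(d) = -6/5 (S(d) = 2*(30/(-50)) = 2*(30*(-1/50)) = 2*(-⅗) = -6/5)
-2277 - S(u(-5)) = -2277 - 1*(-6/5) = -2277 + 6/5 = -11379/5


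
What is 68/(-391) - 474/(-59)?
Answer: 10666/1357 ≈ 7.8600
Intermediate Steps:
68/(-391) - 474/(-59) = 68*(-1/391) - 474*(-1/59) = -4/23 + 474/59 = 10666/1357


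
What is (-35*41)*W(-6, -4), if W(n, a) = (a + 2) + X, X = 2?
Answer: 0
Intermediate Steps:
W(n, a) = 4 + a (W(n, a) = (a + 2) + 2 = (2 + a) + 2 = 4 + a)
(-35*41)*W(-6, -4) = (-35*41)*(4 - 4) = -1435*0 = 0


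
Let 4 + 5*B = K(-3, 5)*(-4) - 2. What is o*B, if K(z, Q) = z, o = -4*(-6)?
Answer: 144/5 ≈ 28.800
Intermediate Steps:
o = 24
B = 6/5 (B = -⅘ + (-3*(-4) - 2)/5 = -⅘ + (12 - 2)/5 = -⅘ + (⅕)*10 = -⅘ + 2 = 6/5 ≈ 1.2000)
o*B = 24*(6/5) = 144/5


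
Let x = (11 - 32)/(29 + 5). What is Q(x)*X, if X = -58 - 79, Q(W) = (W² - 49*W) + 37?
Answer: -10713263/1156 ≈ -9267.5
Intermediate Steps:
x = -21/34 ≈ -0.61765
Q(W) = 37 + W² - 49*W
X = -137
Q(x)*X = (37 + (-21/34)² - 49*(-21/34))*(-137) = (37 + 441/1156 + 1029/34)*(-137) = (78199/1156)*(-137) = -10713263/1156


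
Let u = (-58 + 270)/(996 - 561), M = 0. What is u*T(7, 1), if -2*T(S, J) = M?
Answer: 0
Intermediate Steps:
u = 212/435 ≈ 0.48736
T(S, J) = 0 (T(S, J) = -1/2*0 = 0)
u*T(7, 1) = (212/435)*0 = 0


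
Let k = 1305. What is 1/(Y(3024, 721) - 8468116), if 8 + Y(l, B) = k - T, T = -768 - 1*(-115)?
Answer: -1/8466166 ≈ -1.1812e-7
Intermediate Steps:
T = -653 (T = -768 + 115 = -653)
Y(l, B) = 1950 (Y(l, B) = -8 + (1305 - 1*(-653)) = -8 + (1305 + 653) = -8 + 1958 = 1950)
1/(Y(3024, 721) - 8468116) = 1/(1950 - 8468116) = 1/(-8466166) = -1/8466166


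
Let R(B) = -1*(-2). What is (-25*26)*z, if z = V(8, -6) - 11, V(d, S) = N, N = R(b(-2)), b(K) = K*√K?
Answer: 5850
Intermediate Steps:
b(K) = K^(3/2)
R(B) = 2
N = 2
V(d, S) = 2
z = -9 (z = 2 - 11 = -9)
(-25*26)*z = -25*26*(-9) = -650*(-9) = 5850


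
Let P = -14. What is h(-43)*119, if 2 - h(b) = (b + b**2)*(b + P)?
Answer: 12250336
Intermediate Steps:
h(b) = 2 - (-14 + b)*(b + b**2) (h(b) = 2 - (b + b**2)*(b - 14) = 2 - (b + b**2)*(-14 + b) = 2 - (-14 + b)*(b + b**2))
h(-43)*119 = (2 - 1*(-43)**3 + 13*(-43)**2 + 14*(-43))*119 = (2 - 1*(-79507) + 13*1849 - 602)*119 = (2 + 79507 + 24037 - 602)*119 = 102944*119 = 12250336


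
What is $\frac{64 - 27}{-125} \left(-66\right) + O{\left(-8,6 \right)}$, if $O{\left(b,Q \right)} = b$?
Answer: $\frac{1442}{125} \approx 11.536$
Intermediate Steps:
$\frac{64 - 27}{-125} \left(-66\right) + O{\left(-8,6 \right)} = \frac{64 - 27}{-125} \left(-66\right) - 8 = 37 \left(- \frac{1}{125}\right) \left(-66\right) - 8 = \left(- \frac{37}{125}\right) \left(-66\right) - 8 = \frac{2442}{125} - 8 = \frac{1442}{125}$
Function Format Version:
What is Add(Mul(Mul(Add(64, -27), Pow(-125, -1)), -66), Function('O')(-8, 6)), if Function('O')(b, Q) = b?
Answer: Rational(1442, 125) ≈ 11.536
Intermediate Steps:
Add(Mul(Mul(Add(64, -27), Pow(-125, -1)), -66), Function('O')(-8, 6)) = Add(Mul(Mul(Add(64, -27), Pow(-125, -1)), -66), -8) = Add(Mul(Mul(37, Rational(-1, 125)), -66), -8) = Add(Mul(Rational(-37, 125), -66), -8) = Add(Rational(2442, 125), -8) = Rational(1442, 125)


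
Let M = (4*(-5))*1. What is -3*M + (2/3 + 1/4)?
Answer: 731/12 ≈ 60.917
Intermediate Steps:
M = -20 (M = -20*1 = -20)
-3*M + (2/3 + 1/4) = -3*(-20) + (2/3 + 1/4) = 60 + (2*(⅓) + 1*(¼)) = 60 + (⅔ + ¼) = 60 + 11/12 = 731/12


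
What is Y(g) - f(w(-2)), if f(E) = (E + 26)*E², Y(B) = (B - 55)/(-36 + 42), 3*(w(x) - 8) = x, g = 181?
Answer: -47833/27 ≈ -1771.6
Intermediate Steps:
w(x) = 8 + x/3
Y(B) = -55/6 + B/6 (Y(B) = (-55 + B)/6 = (-55 + B)*(⅙) = -55/6 + B/6)
f(E) = E²*(26 + E) (f(E) = (26 + E)*E² = E²*(26 + E))
Y(g) - f(w(-2)) = (-55/6 + (⅙)*181) - (8 + (⅓)*(-2))²*(26 + (8 + (⅓)*(-2))) = (-55/6 + 181/6) - (8 - ⅔)²*(26 + (8 - ⅔)) = 21 - (22/3)²*(26 + 22/3) = 21 - 484*100/(9*3) = 21 - 1*48400/27 = 21 - 48400/27 = -47833/27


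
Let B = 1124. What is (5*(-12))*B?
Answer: -67440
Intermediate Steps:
(5*(-12))*B = (5*(-12))*1124 = -60*1124 = -67440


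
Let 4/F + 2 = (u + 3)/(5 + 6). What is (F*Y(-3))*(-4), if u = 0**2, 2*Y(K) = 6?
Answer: 528/19 ≈ 27.789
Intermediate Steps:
Y(K) = 3 (Y(K) = (1/2)*6 = 3)
u = 0
F = -44/19 (F = 4/(-2 + (0 + 3)/(5 + 6)) = 4/(-2 + 3/11) = 4/(-19/11) = 4*(-11/19) = -44/19 ≈ -2.3158)
(F*Y(-3))*(-4) = -44/19*3*(-4) = -132/19*(-4) = 528/19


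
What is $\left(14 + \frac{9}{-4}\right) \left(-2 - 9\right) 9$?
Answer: $- \frac{4653}{4} \approx -1163.3$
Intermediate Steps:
$\left(14 + \frac{9}{-4}\right) \left(-2 - 9\right) 9 = \left(14 + 9 \left(- \frac{1}{4}\right)\right) \left(-11\right) 9 = \left(14 - \frac{9}{4}\right) \left(-11\right) 9 = \frac{47}{4} \left(-11\right) 9 = \left(- \frac{517}{4}\right) 9 = - \frac{4653}{4}$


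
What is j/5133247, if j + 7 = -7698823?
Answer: -7698830/5133247 ≈ -1.4998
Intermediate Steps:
j = -7698830 (j = -7 - 7698823 = -7698830)
j/5133247 = -7698830/5133247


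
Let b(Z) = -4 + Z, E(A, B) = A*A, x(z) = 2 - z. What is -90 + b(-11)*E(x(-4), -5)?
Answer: -630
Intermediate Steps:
E(A, B) = A²
-90 + b(-11)*E(x(-4), -5) = -90 + (-4 - 11)*(2 - 1*(-4))² = -90 - 15*(2 + 4)² = -90 - 15*6² = -90 - 15*36 = -90 - 540 = -630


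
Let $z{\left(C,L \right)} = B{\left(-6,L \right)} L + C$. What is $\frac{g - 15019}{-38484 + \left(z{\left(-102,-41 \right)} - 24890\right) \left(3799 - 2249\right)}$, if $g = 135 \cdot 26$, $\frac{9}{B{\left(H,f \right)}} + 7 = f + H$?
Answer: $\frac{34527}{116296477} \approx 0.00029689$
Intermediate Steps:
$B{\left(H,f \right)} = \frac{9}{-7 + H + f}$ ($B{\left(H,f \right)} = \frac{9}{-7 + \left(f + H\right)} = \frac{9}{-7 + \left(H + f\right)} = \frac{9}{-7 + H + f}$)
$z{\left(C,L \right)} = C + \frac{9 L}{-13 + L}$ ($z{\left(C,L \right)} = \frac{9}{-7 - 6 + L} L + C = \frac{9}{-13 + L} L + C = \frac{9 L}{-13 + L} + C = C + \frac{9 L}{-13 + L}$)
$g = 3510$
$\frac{g - 15019}{-38484 + \left(z{\left(-102,-41 \right)} - 24890\right) \left(3799 - 2249\right)} = \frac{3510 - 15019}{-38484 + \left(\frac{9 \left(-41\right) - 102 \left(-13 - 41\right)}{-13 - 41} - 24890\right) \left(3799 - 2249\right)} = - \frac{11509}{-38484 + \left(\frac{-369 - -5508}{-54} - 24890\right) 1550} = - \frac{11509}{-38484 + \left(- \frac{-369 + 5508}{54} - 24890\right) 1550} = - \frac{11509}{-38484 + \left(\left(- \frac{1}{54}\right) 5139 - 24890\right) 1550} = - \frac{11509}{-38484 + \left(- \frac{571}{6} - 24890\right) 1550} = - \frac{11509}{-38484 - \frac{116181025}{3}} = - \frac{11509}{- \frac{116296477}{3}} = \left(-11509\right) \left(- \frac{3}{116296477}\right) = \frac{34527}{116296477}$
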